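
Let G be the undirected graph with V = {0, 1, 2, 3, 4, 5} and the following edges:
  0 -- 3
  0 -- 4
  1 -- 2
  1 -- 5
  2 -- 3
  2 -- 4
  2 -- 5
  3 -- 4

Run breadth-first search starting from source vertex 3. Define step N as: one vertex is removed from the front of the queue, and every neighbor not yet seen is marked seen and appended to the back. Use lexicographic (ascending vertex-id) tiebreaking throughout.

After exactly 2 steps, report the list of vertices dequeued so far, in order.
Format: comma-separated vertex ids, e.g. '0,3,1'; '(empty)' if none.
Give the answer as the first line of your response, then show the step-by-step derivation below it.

3,0

step 1: dequeue 3; queue=[0,2,4]; order=3
step 2: dequeue 0; queue=[2,4]; order=3,0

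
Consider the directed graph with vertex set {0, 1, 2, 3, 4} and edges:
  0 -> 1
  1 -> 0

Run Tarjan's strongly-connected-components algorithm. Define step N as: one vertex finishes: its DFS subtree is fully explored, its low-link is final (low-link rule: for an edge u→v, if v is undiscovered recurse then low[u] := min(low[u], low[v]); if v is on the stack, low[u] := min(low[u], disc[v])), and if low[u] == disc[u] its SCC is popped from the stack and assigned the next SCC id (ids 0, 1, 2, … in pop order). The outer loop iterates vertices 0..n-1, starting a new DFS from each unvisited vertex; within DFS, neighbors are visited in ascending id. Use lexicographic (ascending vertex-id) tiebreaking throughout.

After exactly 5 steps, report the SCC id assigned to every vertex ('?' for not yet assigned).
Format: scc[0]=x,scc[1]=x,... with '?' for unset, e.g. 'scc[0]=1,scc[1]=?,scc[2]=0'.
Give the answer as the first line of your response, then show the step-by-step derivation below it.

scc[0]=0,scc[1]=0,scc[2]=1,scc[3]=2,scc[4]=3

step 1: low=(low[0]=0,low[1]=0,low[2]=?,low[3]=?,low[4]=?); scc=(scc[0]=?,scc[1]=?,scc[2]=?,scc[3]=?,scc[4]=?)
step 2: low=(low[0]=0,low[1]=0,low[2]=?,low[3]=?,low[4]=?); scc=(scc[0]=0,scc[1]=0,scc[2]=?,scc[3]=?,scc[4]=?)
step 3: low=(low[0]=0,low[1]=0,low[2]=2,low[3]=?,low[4]=?); scc=(scc[0]=0,scc[1]=0,scc[2]=1,scc[3]=?,scc[4]=?)
step 4: low=(low[0]=0,low[1]=0,low[2]=2,low[3]=3,low[4]=?); scc=(scc[0]=0,scc[1]=0,scc[2]=1,scc[3]=2,scc[4]=?)
step 5: low=(low[0]=0,low[1]=0,low[2]=2,low[3]=3,low[4]=4); scc=(scc[0]=0,scc[1]=0,scc[2]=1,scc[3]=2,scc[4]=3)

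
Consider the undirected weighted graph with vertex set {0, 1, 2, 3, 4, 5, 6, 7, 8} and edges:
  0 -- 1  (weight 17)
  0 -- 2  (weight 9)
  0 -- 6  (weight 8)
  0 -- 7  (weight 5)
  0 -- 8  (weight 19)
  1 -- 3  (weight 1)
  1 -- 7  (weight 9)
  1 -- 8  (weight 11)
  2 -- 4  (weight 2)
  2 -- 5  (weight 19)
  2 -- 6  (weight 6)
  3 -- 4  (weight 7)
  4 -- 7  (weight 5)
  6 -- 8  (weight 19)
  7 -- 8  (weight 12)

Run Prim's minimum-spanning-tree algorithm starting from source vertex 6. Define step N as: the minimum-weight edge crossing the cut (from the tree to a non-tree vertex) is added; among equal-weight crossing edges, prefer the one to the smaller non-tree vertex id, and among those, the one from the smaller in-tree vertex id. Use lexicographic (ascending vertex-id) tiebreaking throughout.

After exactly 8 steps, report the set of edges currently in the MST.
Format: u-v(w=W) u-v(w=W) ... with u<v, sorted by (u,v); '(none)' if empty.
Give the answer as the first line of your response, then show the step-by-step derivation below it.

0-7(w=5) 1-3(w=1) 1-8(w=11) 2-4(w=2) 2-5(w=19) 2-6(w=6) 3-4(w=7) 4-7(w=5)

step 1: add edge 2-6 (w=6); MST = {2-6(w=6)}
step 2: add edge 2-4 (w=2); MST = {2-4(w=2) 2-6(w=6)}
step 3: add edge 4-7 (w=5); MST = {2-4(w=2) 2-6(w=6) 4-7(w=5)}
step 4: add edge 0-7 (w=5); MST = {0-7(w=5) 2-4(w=2) 2-6(w=6) 4-7(w=5)}
step 5: add edge 3-4 (w=7); MST = {0-7(w=5) 2-4(w=2) 2-6(w=6) 3-4(w=7) 4-7(w=5)}
step 6: add edge 1-3 (w=1); MST = {0-7(w=5) 1-3(w=1) 2-4(w=2) 2-6(w=6) 3-4(w=7) 4-7(w=5)}
step 7: add edge 1-8 (w=11); MST = {0-7(w=5) 1-3(w=1) 1-8(w=11) 2-4(w=2) 2-6(w=6) 3-4(w=7) 4-7(w=5)}
step 8: add edge 2-5 (w=19); MST = {0-7(w=5) 1-3(w=1) 1-8(w=11) 2-4(w=2) 2-5(w=19) 2-6(w=6) 3-4(w=7) 4-7(w=5)}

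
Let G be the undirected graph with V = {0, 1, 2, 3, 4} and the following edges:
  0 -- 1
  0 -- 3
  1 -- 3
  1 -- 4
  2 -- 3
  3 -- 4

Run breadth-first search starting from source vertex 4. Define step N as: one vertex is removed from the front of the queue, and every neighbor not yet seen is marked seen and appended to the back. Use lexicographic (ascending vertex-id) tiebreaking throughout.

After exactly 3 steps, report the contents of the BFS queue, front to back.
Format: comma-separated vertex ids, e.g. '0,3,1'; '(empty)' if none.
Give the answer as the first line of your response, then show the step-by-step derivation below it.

0,2

step 1: dequeue 4; queue=[1,3]; order=4
step 2: dequeue 1; queue=[3,0]; order=4,1
step 3: dequeue 3; queue=[0,2]; order=4,1,3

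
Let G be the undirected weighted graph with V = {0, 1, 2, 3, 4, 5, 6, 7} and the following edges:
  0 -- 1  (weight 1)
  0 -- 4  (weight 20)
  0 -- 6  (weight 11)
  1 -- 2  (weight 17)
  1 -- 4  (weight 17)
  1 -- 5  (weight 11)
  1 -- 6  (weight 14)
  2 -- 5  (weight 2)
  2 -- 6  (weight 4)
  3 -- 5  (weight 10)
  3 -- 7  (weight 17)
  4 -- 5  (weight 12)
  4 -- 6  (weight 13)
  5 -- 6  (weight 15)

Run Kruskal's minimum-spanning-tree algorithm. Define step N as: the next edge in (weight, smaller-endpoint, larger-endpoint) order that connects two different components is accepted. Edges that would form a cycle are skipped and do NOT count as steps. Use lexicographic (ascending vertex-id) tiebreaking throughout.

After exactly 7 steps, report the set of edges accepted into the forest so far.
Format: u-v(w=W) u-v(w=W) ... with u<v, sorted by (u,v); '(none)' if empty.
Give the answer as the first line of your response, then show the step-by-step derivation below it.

0-1(w=1) 0-6(w=11) 2-5(w=2) 2-6(w=4) 3-5(w=10) 3-7(w=17) 4-5(w=12)

step 1: add edge 0-1 (w=1); MST = {0-1(w=1)}
step 2: add edge 2-5 (w=2); MST = {0-1(w=1) 2-5(w=2)}
step 3: add edge 2-6 (w=4); MST = {0-1(w=1) 2-5(w=2) 2-6(w=4)}
step 4: add edge 3-5 (w=10); MST = {0-1(w=1) 2-5(w=2) 2-6(w=4) 3-5(w=10)}
step 5: add edge 0-6 (w=11); MST = {0-1(w=1) 0-6(w=11) 2-5(w=2) 2-6(w=4) 3-5(w=10)}
step 6: add edge 4-5 (w=12); MST = {0-1(w=1) 0-6(w=11) 2-5(w=2) 2-6(w=4) 3-5(w=10) 4-5(w=12)}
step 7: add edge 3-7 (w=17); MST = {0-1(w=1) 0-6(w=11) 2-5(w=2) 2-6(w=4) 3-5(w=10) 3-7(w=17) 4-5(w=12)}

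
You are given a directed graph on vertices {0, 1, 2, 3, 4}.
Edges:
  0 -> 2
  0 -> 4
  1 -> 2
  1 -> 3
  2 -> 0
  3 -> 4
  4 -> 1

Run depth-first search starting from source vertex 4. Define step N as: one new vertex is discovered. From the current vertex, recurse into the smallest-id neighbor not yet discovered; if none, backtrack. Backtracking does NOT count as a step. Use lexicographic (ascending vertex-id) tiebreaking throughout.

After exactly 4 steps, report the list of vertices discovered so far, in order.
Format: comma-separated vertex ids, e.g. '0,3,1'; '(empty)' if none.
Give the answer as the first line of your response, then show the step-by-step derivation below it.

4,1,2,0

step 1: discover 4; path=4; order=4
step 2: discover 1; path=4>1; order=4,1
step 3: discover 2; path=4>1>2; order=4,1,2
step 4: discover 0; path=4>1>2>0; order=4,1,2,0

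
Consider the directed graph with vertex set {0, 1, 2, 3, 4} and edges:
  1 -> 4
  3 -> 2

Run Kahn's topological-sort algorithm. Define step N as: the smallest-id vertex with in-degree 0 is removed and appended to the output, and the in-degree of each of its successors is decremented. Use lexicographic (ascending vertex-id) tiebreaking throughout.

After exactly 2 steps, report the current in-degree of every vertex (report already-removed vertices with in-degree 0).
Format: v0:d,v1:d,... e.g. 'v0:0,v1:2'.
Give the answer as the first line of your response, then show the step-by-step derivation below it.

v0:0,v1:0,v2:1,v3:0,v4:0

step 1: output 0; order=[0]; indeg=(0,0,1,0,1)
step 2: output 1; order=[0,1]; indeg=(0,0,1,0,0)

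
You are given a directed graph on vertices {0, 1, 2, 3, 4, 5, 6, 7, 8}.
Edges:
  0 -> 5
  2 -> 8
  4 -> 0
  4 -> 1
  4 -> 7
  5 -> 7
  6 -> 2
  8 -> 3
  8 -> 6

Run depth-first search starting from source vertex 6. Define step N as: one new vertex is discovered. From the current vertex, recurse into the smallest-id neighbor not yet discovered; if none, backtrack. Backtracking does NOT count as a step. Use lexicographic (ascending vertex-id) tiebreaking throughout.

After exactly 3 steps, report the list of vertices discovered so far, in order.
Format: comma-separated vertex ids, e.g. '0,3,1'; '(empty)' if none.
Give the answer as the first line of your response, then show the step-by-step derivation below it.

6,2,8

step 1: discover 6; path=6; order=6
step 2: discover 2; path=6>2; order=6,2
step 3: discover 8; path=6>2>8; order=6,2,8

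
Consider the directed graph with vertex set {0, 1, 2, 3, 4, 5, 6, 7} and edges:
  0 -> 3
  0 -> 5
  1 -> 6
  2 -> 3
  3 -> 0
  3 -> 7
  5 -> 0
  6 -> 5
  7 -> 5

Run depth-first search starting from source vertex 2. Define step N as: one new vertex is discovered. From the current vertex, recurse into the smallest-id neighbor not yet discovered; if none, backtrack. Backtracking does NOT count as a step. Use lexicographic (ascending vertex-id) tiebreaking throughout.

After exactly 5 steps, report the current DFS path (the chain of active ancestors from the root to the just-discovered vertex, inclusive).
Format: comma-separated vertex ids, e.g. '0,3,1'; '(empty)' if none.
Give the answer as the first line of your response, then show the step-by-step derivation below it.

2,3,7

step 1: discover 2; path=2; order=2
step 2: discover 3; path=2>3; order=2,3
step 3: discover 0; path=2>3>0; order=2,3,0
step 4: discover 5; path=2>3>0>5; order=2,3,0,5
step 5: discover 7; path=2>3>7; order=2,3,0,5,7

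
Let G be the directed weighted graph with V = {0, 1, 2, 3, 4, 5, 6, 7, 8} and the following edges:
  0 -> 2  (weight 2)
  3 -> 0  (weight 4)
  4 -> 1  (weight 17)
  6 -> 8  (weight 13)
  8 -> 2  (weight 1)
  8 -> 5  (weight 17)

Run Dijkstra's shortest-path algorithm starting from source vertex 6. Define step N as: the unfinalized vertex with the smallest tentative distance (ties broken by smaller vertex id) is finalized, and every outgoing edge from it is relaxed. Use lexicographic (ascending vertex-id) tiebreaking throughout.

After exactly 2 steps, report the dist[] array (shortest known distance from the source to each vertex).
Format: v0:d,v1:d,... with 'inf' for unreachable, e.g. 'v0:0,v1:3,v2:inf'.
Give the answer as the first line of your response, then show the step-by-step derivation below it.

v0:inf,v1:inf,v2:14,v3:inf,v4:inf,v5:30,v6:0,v7:inf,v8:13

step 1: dist = v0:inf,v1:inf,v2:inf,v3:inf,v4:inf,v5:inf,v6:0,v7:inf,v8:13
step 2: dist = v0:inf,v1:inf,v2:14,v3:inf,v4:inf,v5:30,v6:0,v7:inf,v8:13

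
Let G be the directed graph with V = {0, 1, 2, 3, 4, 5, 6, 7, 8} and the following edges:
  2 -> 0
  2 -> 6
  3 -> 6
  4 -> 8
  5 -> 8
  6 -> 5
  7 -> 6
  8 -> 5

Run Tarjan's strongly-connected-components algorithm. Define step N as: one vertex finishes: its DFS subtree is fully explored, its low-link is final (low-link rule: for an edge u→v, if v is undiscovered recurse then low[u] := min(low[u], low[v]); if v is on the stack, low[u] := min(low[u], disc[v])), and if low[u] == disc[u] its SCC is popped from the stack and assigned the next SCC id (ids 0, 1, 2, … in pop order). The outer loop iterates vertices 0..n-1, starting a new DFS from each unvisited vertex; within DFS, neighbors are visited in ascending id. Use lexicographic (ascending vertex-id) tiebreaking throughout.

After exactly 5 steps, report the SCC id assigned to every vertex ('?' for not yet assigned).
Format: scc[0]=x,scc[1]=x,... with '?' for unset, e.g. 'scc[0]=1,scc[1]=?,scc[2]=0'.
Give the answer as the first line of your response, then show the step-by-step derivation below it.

scc[0]=0,scc[1]=1,scc[2]=?,scc[3]=?,scc[4]=?,scc[5]=2,scc[6]=3,scc[7]=?,scc[8]=2

step 1: low=(low[0]=0,low[1]=?,low[2]=?,low[3]=?,low[4]=?,low[5]=?,low[6]=?,low[7]=?,low[8]=?); scc=(scc[0]=0,scc[1]=?,scc[2]=?,scc[3]=?,scc[4]=?,scc[5]=?,scc[6]=?,scc[7]=?,scc[8]=?)
step 2: low=(low[0]=0,low[1]=1,low[2]=?,low[3]=?,low[4]=?,low[5]=?,low[6]=?,low[7]=?,low[8]=?); scc=(scc[0]=0,scc[1]=1,scc[2]=?,scc[3]=?,scc[4]=?,scc[5]=?,scc[6]=?,scc[7]=?,scc[8]=?)
step 3: low=(low[0]=0,low[1]=1,low[2]=2,low[3]=?,low[4]=?,low[5]=4,low[6]=3,low[7]=?,low[8]=4); scc=(scc[0]=0,scc[1]=1,scc[2]=?,scc[3]=?,scc[4]=?,scc[5]=?,scc[6]=?,scc[7]=?,scc[8]=?)
step 4: low=(low[0]=0,low[1]=1,low[2]=2,low[3]=?,low[4]=?,low[5]=4,low[6]=3,low[7]=?,low[8]=4); scc=(scc[0]=0,scc[1]=1,scc[2]=?,scc[3]=?,scc[4]=?,scc[5]=2,scc[6]=?,scc[7]=?,scc[8]=2)
step 5: low=(low[0]=0,low[1]=1,low[2]=2,low[3]=?,low[4]=?,low[5]=4,low[6]=3,low[7]=?,low[8]=4); scc=(scc[0]=0,scc[1]=1,scc[2]=?,scc[3]=?,scc[4]=?,scc[5]=2,scc[6]=3,scc[7]=?,scc[8]=2)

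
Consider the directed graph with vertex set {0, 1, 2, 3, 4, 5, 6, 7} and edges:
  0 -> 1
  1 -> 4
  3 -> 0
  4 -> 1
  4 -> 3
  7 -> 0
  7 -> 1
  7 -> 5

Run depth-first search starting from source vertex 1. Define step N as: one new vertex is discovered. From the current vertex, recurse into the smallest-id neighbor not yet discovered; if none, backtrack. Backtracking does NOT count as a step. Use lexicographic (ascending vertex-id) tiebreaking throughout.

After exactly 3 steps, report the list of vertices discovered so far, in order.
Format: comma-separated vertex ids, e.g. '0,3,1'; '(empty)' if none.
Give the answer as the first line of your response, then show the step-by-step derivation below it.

1,4,3

step 1: discover 1; path=1; order=1
step 2: discover 4; path=1>4; order=1,4
step 3: discover 3; path=1>4>3; order=1,4,3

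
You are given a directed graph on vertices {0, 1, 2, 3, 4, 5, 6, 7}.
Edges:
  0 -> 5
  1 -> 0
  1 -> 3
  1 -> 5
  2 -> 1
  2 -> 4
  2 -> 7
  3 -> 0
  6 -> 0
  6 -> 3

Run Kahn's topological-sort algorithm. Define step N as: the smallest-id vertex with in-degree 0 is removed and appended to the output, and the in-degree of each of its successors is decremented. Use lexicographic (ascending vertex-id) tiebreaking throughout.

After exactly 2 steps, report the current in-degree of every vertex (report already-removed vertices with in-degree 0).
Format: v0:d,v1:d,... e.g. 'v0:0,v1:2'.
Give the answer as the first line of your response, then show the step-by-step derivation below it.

v0:2,v1:0,v2:0,v3:1,v4:0,v5:1,v6:0,v7:0

step 1: output 2; order=[2]; indeg=(3,0,0,2,0,2,0,0)
step 2: output 1; order=[2,1]; indeg=(2,0,0,1,0,1,0,0)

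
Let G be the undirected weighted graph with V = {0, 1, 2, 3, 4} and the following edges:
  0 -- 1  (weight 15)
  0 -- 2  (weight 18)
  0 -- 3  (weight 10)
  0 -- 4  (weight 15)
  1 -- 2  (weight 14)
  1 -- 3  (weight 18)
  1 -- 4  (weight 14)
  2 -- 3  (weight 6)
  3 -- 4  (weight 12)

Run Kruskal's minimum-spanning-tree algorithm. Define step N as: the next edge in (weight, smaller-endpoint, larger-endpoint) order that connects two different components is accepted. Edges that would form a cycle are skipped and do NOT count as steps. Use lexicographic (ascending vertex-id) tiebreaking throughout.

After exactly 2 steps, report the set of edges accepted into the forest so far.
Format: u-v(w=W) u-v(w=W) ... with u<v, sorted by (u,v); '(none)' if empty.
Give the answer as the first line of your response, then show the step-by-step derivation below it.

0-3(w=10) 2-3(w=6)

step 1: add edge 2-3 (w=6); MST = {2-3(w=6)}
step 2: add edge 0-3 (w=10); MST = {0-3(w=10) 2-3(w=6)}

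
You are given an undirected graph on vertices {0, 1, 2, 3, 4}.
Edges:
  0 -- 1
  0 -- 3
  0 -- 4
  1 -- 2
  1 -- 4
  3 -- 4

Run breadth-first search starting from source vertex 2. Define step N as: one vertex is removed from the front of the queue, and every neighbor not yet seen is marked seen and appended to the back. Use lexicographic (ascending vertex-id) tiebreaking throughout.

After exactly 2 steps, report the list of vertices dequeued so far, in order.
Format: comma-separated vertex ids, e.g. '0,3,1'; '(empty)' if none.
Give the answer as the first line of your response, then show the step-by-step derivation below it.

2,1

step 1: dequeue 2; queue=[1]; order=2
step 2: dequeue 1; queue=[0,4]; order=2,1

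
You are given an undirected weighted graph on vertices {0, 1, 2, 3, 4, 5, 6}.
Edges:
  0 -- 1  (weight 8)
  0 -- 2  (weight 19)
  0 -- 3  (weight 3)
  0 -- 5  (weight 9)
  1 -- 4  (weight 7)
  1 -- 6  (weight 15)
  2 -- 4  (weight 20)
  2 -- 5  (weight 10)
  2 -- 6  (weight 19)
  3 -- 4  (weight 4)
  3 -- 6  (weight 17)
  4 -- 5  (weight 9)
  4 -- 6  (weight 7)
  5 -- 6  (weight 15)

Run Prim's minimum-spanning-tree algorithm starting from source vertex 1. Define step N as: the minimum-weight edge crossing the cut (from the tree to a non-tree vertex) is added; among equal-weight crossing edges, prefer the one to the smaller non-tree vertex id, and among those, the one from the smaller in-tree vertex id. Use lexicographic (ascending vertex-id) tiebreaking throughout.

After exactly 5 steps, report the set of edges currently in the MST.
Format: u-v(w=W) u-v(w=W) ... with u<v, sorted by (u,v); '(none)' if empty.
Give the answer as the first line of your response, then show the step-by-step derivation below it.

0-3(w=3) 0-5(w=9) 1-4(w=7) 3-4(w=4) 4-6(w=7)

step 1: add edge 1-4 (w=7); MST = {1-4(w=7)}
step 2: add edge 3-4 (w=4); MST = {1-4(w=7) 3-4(w=4)}
step 3: add edge 0-3 (w=3); MST = {0-3(w=3) 1-4(w=7) 3-4(w=4)}
step 4: add edge 4-6 (w=7); MST = {0-3(w=3) 1-4(w=7) 3-4(w=4) 4-6(w=7)}
step 5: add edge 0-5 (w=9); MST = {0-3(w=3) 0-5(w=9) 1-4(w=7) 3-4(w=4) 4-6(w=7)}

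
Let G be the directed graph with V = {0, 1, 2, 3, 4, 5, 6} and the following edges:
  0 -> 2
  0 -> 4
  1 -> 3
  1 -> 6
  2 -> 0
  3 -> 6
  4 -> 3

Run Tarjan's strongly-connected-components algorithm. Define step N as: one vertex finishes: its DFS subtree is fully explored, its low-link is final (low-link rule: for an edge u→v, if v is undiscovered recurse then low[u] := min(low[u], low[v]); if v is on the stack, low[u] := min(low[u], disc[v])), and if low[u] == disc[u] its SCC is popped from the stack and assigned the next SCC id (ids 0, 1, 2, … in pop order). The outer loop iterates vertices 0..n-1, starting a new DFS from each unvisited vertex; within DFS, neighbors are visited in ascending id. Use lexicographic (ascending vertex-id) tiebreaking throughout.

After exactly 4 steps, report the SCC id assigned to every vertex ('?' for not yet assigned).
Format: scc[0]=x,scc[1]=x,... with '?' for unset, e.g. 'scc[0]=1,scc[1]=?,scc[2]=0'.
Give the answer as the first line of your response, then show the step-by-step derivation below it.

scc[0]=?,scc[1]=?,scc[2]=?,scc[3]=1,scc[4]=2,scc[5]=?,scc[6]=0

step 1: low=(low[0]=0,low[1]=?,low[2]=0,low[3]=?,low[4]=?,low[5]=?,low[6]=?); scc=(scc[0]=?,scc[1]=?,scc[2]=?,scc[3]=?,scc[4]=?,scc[5]=?,scc[6]=?)
step 2: low=(low[0]=0,low[1]=?,low[2]=0,low[3]=3,low[4]=2,low[5]=?,low[6]=4); scc=(scc[0]=?,scc[1]=?,scc[2]=?,scc[3]=?,scc[4]=?,scc[5]=?,scc[6]=0)
step 3: low=(low[0]=0,low[1]=?,low[2]=0,low[3]=3,low[4]=2,low[5]=?,low[6]=4); scc=(scc[0]=?,scc[1]=?,scc[2]=?,scc[3]=1,scc[4]=?,scc[5]=?,scc[6]=0)
step 4: low=(low[0]=0,low[1]=?,low[2]=0,low[3]=3,low[4]=2,low[5]=?,low[6]=4); scc=(scc[0]=?,scc[1]=?,scc[2]=?,scc[3]=1,scc[4]=2,scc[5]=?,scc[6]=0)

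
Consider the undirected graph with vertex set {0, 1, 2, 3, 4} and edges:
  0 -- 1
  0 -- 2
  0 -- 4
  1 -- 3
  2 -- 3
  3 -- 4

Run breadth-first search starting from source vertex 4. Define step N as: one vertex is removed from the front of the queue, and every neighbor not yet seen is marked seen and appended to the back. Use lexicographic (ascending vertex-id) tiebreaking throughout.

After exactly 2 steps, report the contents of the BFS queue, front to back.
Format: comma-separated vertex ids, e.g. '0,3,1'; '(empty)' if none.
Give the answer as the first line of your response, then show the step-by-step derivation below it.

3,1,2

step 1: dequeue 4; queue=[0,3]; order=4
step 2: dequeue 0; queue=[3,1,2]; order=4,0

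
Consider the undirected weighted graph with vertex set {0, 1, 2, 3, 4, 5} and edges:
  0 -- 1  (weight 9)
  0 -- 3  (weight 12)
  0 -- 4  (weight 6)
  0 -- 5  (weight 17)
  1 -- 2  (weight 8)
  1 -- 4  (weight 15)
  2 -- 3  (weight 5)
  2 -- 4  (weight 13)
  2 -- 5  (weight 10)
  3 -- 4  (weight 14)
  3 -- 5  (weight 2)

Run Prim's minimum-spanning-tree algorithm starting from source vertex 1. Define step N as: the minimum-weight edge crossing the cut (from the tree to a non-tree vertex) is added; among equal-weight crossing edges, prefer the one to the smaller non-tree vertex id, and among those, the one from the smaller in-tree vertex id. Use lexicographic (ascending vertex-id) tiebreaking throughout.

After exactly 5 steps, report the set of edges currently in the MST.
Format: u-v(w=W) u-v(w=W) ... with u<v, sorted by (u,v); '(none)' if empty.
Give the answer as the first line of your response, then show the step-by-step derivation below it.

0-1(w=9) 0-4(w=6) 1-2(w=8) 2-3(w=5) 3-5(w=2)

step 1: add edge 1-2 (w=8); MST = {1-2(w=8)}
step 2: add edge 2-3 (w=5); MST = {1-2(w=8) 2-3(w=5)}
step 3: add edge 3-5 (w=2); MST = {1-2(w=8) 2-3(w=5) 3-5(w=2)}
step 4: add edge 0-1 (w=9); MST = {0-1(w=9) 1-2(w=8) 2-3(w=5) 3-5(w=2)}
step 5: add edge 0-4 (w=6); MST = {0-1(w=9) 0-4(w=6) 1-2(w=8) 2-3(w=5) 3-5(w=2)}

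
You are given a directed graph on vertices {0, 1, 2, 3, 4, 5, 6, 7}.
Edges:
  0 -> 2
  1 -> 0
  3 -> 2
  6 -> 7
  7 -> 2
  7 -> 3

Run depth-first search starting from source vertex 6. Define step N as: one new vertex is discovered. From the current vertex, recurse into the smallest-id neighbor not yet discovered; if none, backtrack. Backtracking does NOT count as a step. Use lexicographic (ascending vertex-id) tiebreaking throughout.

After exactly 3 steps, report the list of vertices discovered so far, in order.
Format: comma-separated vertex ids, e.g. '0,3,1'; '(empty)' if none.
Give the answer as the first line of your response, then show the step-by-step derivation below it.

6,7,2

step 1: discover 6; path=6; order=6
step 2: discover 7; path=6>7; order=6,7
step 3: discover 2; path=6>7>2; order=6,7,2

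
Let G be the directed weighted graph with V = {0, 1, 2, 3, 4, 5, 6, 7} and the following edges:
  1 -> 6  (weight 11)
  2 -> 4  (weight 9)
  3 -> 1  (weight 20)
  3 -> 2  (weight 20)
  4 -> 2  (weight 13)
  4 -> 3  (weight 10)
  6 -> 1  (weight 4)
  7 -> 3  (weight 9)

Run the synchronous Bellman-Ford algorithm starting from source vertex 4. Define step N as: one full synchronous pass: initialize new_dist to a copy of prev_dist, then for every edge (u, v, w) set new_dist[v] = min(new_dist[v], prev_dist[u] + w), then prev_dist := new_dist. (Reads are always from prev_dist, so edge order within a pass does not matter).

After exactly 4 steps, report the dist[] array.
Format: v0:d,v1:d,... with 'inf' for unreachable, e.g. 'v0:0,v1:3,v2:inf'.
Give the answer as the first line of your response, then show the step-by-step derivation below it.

v0:inf,v1:30,v2:13,v3:10,v4:0,v5:inf,v6:41,v7:inf

step 1: dist = v0:inf,v1:inf,v2:13,v3:10,v4:0,v5:inf,v6:inf,v7:inf
step 2: dist = v0:inf,v1:30,v2:13,v3:10,v4:0,v5:inf,v6:inf,v7:inf
step 3: dist = v0:inf,v1:30,v2:13,v3:10,v4:0,v5:inf,v6:41,v7:inf
step 4: dist = v0:inf,v1:30,v2:13,v3:10,v4:0,v5:inf,v6:41,v7:inf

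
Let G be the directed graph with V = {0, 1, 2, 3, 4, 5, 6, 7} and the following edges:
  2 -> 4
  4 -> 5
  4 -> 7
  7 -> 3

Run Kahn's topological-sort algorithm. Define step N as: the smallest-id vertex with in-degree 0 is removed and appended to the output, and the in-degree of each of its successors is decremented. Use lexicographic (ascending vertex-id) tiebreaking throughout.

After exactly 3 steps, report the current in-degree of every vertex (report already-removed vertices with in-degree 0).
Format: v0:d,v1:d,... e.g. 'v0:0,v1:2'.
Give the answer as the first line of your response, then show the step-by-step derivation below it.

v0:0,v1:0,v2:0,v3:1,v4:0,v5:1,v6:0,v7:1

step 1: output 0; order=[0]; indeg=(0,0,0,1,1,1,0,1)
step 2: output 1; order=[0,1]; indeg=(0,0,0,1,1,1,0,1)
step 3: output 2; order=[0,1,2]; indeg=(0,0,0,1,0,1,0,1)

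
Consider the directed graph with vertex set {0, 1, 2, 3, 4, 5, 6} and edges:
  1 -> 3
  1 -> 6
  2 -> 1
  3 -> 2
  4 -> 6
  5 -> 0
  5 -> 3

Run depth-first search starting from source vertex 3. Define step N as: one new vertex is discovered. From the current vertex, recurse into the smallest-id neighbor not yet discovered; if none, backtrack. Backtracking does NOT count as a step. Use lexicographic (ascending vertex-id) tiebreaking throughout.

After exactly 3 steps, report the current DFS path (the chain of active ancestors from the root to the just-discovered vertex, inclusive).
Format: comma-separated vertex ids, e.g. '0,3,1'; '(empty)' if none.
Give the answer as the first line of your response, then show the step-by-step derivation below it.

3,2,1

step 1: discover 3; path=3; order=3
step 2: discover 2; path=3>2; order=3,2
step 3: discover 1; path=3>2>1; order=3,2,1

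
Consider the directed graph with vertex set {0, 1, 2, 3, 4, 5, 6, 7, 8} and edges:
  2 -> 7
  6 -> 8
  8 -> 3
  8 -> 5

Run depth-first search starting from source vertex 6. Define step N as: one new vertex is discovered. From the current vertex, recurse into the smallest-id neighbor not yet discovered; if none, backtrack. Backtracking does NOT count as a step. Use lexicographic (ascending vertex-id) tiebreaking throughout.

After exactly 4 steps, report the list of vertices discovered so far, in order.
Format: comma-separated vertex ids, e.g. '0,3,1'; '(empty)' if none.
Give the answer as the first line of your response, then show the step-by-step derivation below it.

6,8,3,5

step 1: discover 6; path=6; order=6
step 2: discover 8; path=6>8; order=6,8
step 3: discover 3; path=6>8>3; order=6,8,3
step 4: discover 5; path=6>8>5; order=6,8,3,5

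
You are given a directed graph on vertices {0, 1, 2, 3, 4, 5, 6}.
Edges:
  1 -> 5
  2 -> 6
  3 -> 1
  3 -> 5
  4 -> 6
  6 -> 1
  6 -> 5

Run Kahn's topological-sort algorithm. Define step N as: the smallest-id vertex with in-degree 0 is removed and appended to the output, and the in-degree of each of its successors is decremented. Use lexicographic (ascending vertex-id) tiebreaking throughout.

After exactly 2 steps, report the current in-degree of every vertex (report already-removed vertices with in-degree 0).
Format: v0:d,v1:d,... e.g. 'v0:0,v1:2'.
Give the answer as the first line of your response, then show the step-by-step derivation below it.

v0:0,v1:2,v2:0,v3:0,v4:0,v5:3,v6:1

step 1: output 0; order=[0]; indeg=(0,2,0,0,0,3,2)
step 2: output 2; order=[0,2]; indeg=(0,2,0,0,0,3,1)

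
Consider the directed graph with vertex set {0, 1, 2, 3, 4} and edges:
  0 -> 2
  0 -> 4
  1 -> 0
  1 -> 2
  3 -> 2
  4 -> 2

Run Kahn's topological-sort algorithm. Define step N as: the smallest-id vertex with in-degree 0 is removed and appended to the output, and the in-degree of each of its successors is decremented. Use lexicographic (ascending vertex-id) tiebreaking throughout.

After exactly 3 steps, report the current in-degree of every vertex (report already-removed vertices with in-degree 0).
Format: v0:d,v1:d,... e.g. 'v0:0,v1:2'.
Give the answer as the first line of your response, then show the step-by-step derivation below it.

v0:0,v1:0,v2:1,v3:0,v4:0

step 1: output 1; order=[1]; indeg=(0,0,3,0,1)
step 2: output 0; order=[1,0]; indeg=(0,0,2,0,0)
step 3: output 3; order=[1,0,3]; indeg=(0,0,1,0,0)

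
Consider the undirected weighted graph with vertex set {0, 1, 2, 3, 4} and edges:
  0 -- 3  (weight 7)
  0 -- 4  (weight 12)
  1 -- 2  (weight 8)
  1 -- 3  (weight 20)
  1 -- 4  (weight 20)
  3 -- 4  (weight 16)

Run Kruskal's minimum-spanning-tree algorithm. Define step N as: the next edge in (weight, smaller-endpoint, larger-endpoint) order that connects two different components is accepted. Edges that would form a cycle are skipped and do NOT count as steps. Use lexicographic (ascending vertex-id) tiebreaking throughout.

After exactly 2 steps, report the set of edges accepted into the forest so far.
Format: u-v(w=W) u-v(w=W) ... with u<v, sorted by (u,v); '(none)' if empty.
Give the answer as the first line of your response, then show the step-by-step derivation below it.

0-3(w=7) 1-2(w=8)

step 1: add edge 0-3 (w=7); MST = {0-3(w=7)}
step 2: add edge 1-2 (w=8); MST = {0-3(w=7) 1-2(w=8)}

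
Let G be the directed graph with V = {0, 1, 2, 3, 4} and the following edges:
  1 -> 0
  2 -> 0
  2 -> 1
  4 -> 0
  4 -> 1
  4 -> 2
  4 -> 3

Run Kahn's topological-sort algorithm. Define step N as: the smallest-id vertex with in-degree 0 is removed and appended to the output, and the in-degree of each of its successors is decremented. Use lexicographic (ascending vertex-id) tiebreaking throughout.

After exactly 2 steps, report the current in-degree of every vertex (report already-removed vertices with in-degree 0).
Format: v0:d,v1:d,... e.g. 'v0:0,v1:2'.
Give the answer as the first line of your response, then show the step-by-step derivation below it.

v0:1,v1:0,v2:0,v3:0,v4:0

step 1: output 4; order=[4]; indeg=(2,1,0,0,0)
step 2: output 2; order=[4,2]; indeg=(1,0,0,0,0)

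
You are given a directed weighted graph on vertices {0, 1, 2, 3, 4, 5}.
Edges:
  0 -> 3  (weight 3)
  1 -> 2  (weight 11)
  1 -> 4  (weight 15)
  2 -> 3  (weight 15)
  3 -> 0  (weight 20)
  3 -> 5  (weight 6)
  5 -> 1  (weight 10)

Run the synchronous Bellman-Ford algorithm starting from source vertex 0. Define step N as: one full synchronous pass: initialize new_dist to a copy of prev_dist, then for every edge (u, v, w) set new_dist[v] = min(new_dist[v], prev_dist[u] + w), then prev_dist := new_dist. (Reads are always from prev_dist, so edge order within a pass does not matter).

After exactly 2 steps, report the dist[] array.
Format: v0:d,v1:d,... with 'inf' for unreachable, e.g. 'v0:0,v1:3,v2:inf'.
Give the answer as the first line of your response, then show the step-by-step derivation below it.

v0:0,v1:inf,v2:inf,v3:3,v4:inf,v5:9

step 1: dist = v0:0,v1:inf,v2:inf,v3:3,v4:inf,v5:inf
step 2: dist = v0:0,v1:inf,v2:inf,v3:3,v4:inf,v5:9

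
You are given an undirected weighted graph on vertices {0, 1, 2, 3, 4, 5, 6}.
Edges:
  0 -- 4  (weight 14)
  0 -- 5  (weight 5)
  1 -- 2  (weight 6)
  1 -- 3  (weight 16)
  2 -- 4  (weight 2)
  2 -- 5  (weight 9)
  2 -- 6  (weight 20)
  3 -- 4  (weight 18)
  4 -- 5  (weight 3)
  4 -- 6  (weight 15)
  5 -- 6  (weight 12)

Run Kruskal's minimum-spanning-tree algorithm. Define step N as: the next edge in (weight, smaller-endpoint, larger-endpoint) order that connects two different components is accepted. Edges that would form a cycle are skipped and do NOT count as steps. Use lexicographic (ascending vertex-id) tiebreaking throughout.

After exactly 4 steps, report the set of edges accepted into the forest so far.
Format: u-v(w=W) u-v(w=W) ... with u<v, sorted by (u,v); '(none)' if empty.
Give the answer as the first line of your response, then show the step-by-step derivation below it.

0-5(w=5) 1-2(w=6) 2-4(w=2) 4-5(w=3)

step 1: add edge 2-4 (w=2); MST = {2-4(w=2)}
step 2: add edge 4-5 (w=3); MST = {2-4(w=2) 4-5(w=3)}
step 3: add edge 0-5 (w=5); MST = {0-5(w=5) 2-4(w=2) 4-5(w=3)}
step 4: add edge 1-2 (w=6); MST = {0-5(w=5) 1-2(w=6) 2-4(w=2) 4-5(w=3)}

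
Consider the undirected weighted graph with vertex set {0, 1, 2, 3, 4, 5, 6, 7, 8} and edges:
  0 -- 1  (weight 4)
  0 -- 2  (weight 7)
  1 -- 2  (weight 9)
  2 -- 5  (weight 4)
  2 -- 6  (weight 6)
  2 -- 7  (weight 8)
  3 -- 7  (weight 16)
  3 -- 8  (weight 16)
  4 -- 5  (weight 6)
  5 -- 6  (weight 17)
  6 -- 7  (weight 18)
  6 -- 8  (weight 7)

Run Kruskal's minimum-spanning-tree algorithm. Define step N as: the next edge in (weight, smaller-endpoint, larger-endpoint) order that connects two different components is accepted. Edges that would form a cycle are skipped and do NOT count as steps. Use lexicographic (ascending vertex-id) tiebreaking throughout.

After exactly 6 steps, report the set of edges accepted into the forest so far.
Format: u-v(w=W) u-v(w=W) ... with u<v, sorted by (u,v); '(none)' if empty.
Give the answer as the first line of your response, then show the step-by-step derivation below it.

0-1(w=4) 0-2(w=7) 2-5(w=4) 2-6(w=6) 4-5(w=6) 6-8(w=7)

step 1: add edge 0-1 (w=4); MST = {0-1(w=4)}
step 2: add edge 2-5 (w=4); MST = {0-1(w=4) 2-5(w=4)}
step 3: add edge 2-6 (w=6); MST = {0-1(w=4) 2-5(w=4) 2-6(w=6)}
step 4: add edge 4-5 (w=6); MST = {0-1(w=4) 2-5(w=4) 2-6(w=6) 4-5(w=6)}
step 5: add edge 0-2 (w=7); MST = {0-1(w=4) 0-2(w=7) 2-5(w=4) 2-6(w=6) 4-5(w=6)}
step 6: add edge 6-8 (w=7); MST = {0-1(w=4) 0-2(w=7) 2-5(w=4) 2-6(w=6) 4-5(w=6) 6-8(w=7)}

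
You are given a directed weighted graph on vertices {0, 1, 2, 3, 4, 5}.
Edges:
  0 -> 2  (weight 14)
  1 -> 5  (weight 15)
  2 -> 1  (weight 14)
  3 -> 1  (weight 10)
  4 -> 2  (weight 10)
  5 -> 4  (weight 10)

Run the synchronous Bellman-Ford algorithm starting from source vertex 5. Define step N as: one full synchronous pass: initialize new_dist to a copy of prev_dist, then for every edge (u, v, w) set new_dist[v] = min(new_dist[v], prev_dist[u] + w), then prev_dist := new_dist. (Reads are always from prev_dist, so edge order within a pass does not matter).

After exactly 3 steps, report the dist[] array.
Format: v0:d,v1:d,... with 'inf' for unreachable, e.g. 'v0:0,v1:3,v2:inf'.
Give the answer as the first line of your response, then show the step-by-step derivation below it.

v0:inf,v1:34,v2:20,v3:inf,v4:10,v5:0

step 1: dist = v0:inf,v1:inf,v2:inf,v3:inf,v4:10,v5:0
step 2: dist = v0:inf,v1:inf,v2:20,v3:inf,v4:10,v5:0
step 3: dist = v0:inf,v1:34,v2:20,v3:inf,v4:10,v5:0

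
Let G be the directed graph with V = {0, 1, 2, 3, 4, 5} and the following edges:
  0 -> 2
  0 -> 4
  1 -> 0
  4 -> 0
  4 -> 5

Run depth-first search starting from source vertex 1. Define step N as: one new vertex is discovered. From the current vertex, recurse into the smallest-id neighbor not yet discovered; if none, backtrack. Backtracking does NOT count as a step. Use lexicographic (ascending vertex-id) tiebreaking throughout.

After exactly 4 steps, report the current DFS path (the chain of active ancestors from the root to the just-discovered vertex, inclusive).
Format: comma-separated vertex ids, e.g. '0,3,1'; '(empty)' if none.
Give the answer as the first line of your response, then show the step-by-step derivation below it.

1,0,4

step 1: discover 1; path=1; order=1
step 2: discover 0; path=1>0; order=1,0
step 3: discover 2; path=1>0>2; order=1,0,2
step 4: discover 4; path=1>0>4; order=1,0,2,4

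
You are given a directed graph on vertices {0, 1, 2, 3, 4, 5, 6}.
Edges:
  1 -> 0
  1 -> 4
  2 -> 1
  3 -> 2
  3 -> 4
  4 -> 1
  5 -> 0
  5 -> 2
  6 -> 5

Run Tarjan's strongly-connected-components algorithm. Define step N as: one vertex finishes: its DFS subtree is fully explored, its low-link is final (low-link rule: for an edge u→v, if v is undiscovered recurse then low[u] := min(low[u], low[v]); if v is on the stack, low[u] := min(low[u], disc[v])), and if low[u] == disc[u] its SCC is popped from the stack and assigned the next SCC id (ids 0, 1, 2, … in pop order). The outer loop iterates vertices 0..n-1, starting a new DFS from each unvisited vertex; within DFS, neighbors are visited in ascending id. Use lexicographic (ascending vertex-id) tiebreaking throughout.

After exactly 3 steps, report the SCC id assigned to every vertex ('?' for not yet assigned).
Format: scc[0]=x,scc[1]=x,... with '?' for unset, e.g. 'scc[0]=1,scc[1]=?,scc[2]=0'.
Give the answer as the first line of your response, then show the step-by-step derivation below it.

scc[0]=0,scc[1]=1,scc[2]=?,scc[3]=?,scc[4]=1,scc[5]=?,scc[6]=?

step 1: low=(low[0]=0,low[1]=?,low[2]=?,low[3]=?,low[4]=?,low[5]=?,low[6]=?); scc=(scc[0]=0,scc[1]=?,scc[2]=?,scc[3]=?,scc[4]=?,scc[5]=?,scc[6]=?)
step 2: low=(low[0]=0,low[1]=1,low[2]=?,low[3]=?,low[4]=1,low[5]=?,low[6]=?); scc=(scc[0]=0,scc[1]=?,scc[2]=?,scc[3]=?,scc[4]=?,scc[5]=?,scc[6]=?)
step 3: low=(low[0]=0,low[1]=1,low[2]=?,low[3]=?,low[4]=1,low[5]=?,low[6]=?); scc=(scc[0]=0,scc[1]=1,scc[2]=?,scc[3]=?,scc[4]=1,scc[5]=?,scc[6]=?)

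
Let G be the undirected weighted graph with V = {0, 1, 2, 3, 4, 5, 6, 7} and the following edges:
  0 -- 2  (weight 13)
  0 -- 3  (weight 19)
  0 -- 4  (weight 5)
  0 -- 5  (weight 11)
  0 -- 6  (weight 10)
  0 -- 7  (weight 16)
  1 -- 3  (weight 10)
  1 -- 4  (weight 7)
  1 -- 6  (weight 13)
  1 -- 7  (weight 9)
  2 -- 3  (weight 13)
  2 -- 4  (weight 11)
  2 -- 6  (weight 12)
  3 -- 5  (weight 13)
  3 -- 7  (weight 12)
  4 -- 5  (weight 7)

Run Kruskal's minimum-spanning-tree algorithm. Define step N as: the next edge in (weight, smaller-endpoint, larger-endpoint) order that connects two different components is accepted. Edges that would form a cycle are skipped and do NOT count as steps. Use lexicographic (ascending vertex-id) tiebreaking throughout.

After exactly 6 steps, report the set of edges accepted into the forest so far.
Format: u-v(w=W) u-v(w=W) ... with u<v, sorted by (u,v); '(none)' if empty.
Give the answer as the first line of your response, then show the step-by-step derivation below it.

0-4(w=5) 0-6(w=10) 1-3(w=10) 1-4(w=7) 1-7(w=9) 4-5(w=7)

step 1: add edge 0-4 (w=5); MST = {0-4(w=5)}
step 2: add edge 1-4 (w=7); MST = {0-4(w=5) 1-4(w=7)}
step 3: add edge 4-5 (w=7); MST = {0-4(w=5) 1-4(w=7) 4-5(w=7)}
step 4: add edge 1-7 (w=9); MST = {0-4(w=5) 1-4(w=7) 1-7(w=9) 4-5(w=7)}
step 5: add edge 0-6 (w=10); MST = {0-4(w=5) 0-6(w=10) 1-4(w=7) 1-7(w=9) 4-5(w=7)}
step 6: add edge 1-3 (w=10); MST = {0-4(w=5) 0-6(w=10) 1-3(w=10) 1-4(w=7) 1-7(w=9) 4-5(w=7)}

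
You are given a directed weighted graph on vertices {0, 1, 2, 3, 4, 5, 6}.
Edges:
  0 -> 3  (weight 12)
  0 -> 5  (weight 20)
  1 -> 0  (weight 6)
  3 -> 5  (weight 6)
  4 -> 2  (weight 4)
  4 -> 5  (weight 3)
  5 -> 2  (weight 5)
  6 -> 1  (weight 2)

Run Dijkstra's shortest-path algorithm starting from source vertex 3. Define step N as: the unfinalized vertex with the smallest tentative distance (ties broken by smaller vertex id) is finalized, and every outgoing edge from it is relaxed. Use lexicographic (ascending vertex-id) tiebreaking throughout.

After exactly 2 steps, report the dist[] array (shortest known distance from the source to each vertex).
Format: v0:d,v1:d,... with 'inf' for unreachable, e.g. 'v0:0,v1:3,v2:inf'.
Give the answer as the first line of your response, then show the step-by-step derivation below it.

v0:inf,v1:inf,v2:11,v3:0,v4:inf,v5:6,v6:inf

step 1: dist = v0:inf,v1:inf,v2:inf,v3:0,v4:inf,v5:6,v6:inf
step 2: dist = v0:inf,v1:inf,v2:11,v3:0,v4:inf,v5:6,v6:inf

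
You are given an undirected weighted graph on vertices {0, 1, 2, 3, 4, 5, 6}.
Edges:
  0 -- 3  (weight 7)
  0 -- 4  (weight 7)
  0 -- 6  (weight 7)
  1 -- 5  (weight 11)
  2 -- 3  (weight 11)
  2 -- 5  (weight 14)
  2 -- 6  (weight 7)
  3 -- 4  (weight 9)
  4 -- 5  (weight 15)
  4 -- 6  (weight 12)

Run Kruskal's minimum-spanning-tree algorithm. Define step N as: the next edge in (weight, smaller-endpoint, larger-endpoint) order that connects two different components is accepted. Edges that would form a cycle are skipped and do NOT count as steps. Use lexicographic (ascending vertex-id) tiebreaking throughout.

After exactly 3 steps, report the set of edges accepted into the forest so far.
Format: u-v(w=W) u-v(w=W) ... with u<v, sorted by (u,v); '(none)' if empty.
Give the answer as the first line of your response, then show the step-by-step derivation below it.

0-3(w=7) 0-4(w=7) 0-6(w=7)

step 1: add edge 0-3 (w=7); MST = {0-3(w=7)}
step 2: add edge 0-4 (w=7); MST = {0-3(w=7) 0-4(w=7)}
step 3: add edge 0-6 (w=7); MST = {0-3(w=7) 0-4(w=7) 0-6(w=7)}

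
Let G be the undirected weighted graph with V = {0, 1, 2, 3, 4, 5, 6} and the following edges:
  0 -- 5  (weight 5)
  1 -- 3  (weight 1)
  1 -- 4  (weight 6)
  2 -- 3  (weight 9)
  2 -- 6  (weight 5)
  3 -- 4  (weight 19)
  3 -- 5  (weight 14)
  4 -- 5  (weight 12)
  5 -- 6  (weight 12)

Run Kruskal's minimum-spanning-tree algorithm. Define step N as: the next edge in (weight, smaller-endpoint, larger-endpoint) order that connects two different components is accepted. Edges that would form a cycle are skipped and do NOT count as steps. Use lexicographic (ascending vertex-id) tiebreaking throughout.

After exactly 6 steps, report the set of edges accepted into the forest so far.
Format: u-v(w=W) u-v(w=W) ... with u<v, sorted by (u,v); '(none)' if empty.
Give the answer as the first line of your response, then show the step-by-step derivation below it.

0-5(w=5) 1-3(w=1) 1-4(w=6) 2-3(w=9) 2-6(w=5) 4-5(w=12)

step 1: add edge 1-3 (w=1); MST = {1-3(w=1)}
step 2: add edge 0-5 (w=5); MST = {0-5(w=5) 1-3(w=1)}
step 3: add edge 2-6 (w=5); MST = {0-5(w=5) 1-3(w=1) 2-6(w=5)}
step 4: add edge 1-4 (w=6); MST = {0-5(w=5) 1-3(w=1) 1-4(w=6) 2-6(w=5)}
step 5: add edge 2-3 (w=9); MST = {0-5(w=5) 1-3(w=1) 1-4(w=6) 2-3(w=9) 2-6(w=5)}
step 6: add edge 4-5 (w=12); MST = {0-5(w=5) 1-3(w=1) 1-4(w=6) 2-3(w=9) 2-6(w=5) 4-5(w=12)}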